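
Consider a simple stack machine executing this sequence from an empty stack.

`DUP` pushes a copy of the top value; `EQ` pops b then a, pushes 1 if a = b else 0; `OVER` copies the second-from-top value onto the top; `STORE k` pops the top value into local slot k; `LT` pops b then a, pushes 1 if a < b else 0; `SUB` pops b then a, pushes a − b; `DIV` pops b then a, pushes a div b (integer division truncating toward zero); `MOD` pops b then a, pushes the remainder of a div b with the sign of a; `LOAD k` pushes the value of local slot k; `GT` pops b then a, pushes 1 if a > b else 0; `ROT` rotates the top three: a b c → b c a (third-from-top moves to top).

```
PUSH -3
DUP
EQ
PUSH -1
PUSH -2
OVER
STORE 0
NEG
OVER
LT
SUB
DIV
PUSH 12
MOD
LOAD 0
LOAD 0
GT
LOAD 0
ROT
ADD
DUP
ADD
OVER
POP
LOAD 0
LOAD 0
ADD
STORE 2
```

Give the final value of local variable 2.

-2

PUSH -3 : [-3]
DUP     : [-3, -3]
EQ      : [1]
PUSH -1 : [1, -1]
PUSH -2 : [1, -1, -2]
OVER    : [1, -1, -2, -1]
STORE 0 : [1, -1, -2]
NEG     : [1, -1, 2]
OVER    : [1, -1, 2, -1]
LT      : [1, -1, 0]
SUB     : [1, -1]
DIV     : [-1]
PUSH 12 : [-1, 12]
MOD     : [-1]
LOAD 0  : [-1, -1]
LOAD 0  : [-1, -1, -1]
GT      : [-1, 0]
LOAD 0  : [-1, 0, -1]
ROT     : [0, -1, -1]
ADD     : [0, -2]
DUP     : [0, -2, -2]
ADD     : [0, -4]
OVER    : [0, -4, 0]
POP     : [0, -4]
LOAD 0  : [0, -4, -1]
LOAD 0  : [0, -4, -1, -1]
ADD     : [0, -4, -2]
STORE 2 : [0, -4]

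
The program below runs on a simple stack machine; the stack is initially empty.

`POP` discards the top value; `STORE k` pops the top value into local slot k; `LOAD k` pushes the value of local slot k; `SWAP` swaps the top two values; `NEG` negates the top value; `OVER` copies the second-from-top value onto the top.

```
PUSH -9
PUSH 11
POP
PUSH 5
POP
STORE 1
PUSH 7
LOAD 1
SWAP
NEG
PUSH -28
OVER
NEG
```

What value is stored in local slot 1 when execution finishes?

-9

PUSH -9  -> [-9]
PUSH 11  -> [-9, 11]
POP      -> [-9]
PUSH 5   -> [-9, 5]
POP      -> [-9]
STORE 1  -> []
PUSH 7   -> [7]
LOAD 1   -> [7, -9]
SWAP     -> [-9, 7]
NEG      -> [-9, -7]
PUSH -28 -> [-9, -7, -28]
OVER     -> [-9, -7, -28, -7]
NEG      -> [-9, -7, -28, 7]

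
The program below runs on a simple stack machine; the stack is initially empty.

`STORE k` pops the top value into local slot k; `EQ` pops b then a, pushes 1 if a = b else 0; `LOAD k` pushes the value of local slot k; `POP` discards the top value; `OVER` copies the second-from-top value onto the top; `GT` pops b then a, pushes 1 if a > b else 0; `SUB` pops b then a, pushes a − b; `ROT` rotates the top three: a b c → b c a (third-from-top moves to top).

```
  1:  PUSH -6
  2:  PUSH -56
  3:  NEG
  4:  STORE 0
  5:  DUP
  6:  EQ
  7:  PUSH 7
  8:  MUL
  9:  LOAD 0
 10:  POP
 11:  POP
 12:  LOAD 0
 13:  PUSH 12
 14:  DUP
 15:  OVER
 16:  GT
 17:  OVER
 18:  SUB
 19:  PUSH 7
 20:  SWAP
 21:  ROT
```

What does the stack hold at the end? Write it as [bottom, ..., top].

[56, 7, -12, 12]

PUSH -6  : [-6]
PUSH -56 : [-6, -56]
NEG      : [-6, 56]
STORE 0  : [-6]
DUP      : [-6, -6]
EQ       : [1]
PUSH 7   : [1, 7]
MUL      : [7]
LOAD 0   : [7, 56]
POP      : [7]
POP      : []
LOAD 0   : [56]
PUSH 12  : [56, 12]
DUP      : [56, 12, 12]
OVER     : [56, 12, 12, 12]
GT       : [56, 12, 0]
OVER     : [56, 12, 0, 12]
SUB      : [56, 12, -12]
PUSH 7   : [56, 12, -12, 7]
SWAP     : [56, 12, 7, -12]
ROT      : [56, 7, -12, 12]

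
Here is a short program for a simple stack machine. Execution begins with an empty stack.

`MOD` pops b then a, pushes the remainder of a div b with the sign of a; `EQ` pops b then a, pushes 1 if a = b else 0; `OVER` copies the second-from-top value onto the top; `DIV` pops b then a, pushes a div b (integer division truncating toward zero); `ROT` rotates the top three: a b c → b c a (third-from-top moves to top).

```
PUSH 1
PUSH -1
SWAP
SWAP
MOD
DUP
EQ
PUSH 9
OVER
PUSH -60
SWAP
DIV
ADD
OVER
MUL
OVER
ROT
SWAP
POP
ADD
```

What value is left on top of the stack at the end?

PUSH 1   → [1]
PUSH -1  → [1, -1]
SWAP     → [-1, 1]
SWAP     → [1, -1]
MOD      → [0]
DUP      → [0, 0]
EQ       → [1]
PUSH 9   → [1, 9]
OVER     → [1, 9, 1]
PUSH -60 → [1, 9, 1, -60]
SWAP     → [1, 9, -60, 1]
DIV      → [1, 9, -60]
ADD      → [1, -51]
OVER     → [1, -51, 1]
MUL      → [1, -51]
OVER     → [1, -51, 1]
ROT      → [-51, 1, 1]
SWAP     → [-51, 1, 1]
POP      → [-51, 1]
ADD      → [-50]

-50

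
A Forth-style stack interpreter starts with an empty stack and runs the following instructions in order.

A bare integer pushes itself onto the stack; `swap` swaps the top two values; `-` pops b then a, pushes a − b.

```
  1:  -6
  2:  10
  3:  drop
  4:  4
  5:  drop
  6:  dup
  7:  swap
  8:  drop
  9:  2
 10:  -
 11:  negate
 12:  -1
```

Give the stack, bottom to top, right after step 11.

[8]

-6     → -6
10     → -6 10
drop   → -6
4      → -6 4
drop   → -6
dup    → -6 -6
swap   → -6 -6
drop   → -6
2      → -6 2
-      → -8
negate → 8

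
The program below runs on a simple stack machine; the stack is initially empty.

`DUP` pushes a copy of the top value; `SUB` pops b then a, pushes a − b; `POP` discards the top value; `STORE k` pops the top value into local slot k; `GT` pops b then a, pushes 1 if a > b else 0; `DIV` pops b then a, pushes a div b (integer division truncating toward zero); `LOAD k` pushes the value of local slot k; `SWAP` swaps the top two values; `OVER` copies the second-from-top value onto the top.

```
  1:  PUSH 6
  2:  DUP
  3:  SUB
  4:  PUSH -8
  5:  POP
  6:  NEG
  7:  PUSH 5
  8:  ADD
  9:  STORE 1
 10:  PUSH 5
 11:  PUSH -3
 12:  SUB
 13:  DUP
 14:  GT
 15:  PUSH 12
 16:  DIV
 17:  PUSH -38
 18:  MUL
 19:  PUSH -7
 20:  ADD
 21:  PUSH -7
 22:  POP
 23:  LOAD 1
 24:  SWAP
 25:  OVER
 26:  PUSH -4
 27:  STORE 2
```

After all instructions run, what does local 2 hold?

-4

PUSH 6   : 6
DUP      : 6 6
SUB      : 0
PUSH -8  : 0 -8
POP      : 0
NEG      : 0
PUSH 5   : 0 5
ADD      : 5
STORE 1  : (empty)
PUSH 5   : 5
PUSH -3  : 5 -3
SUB      : 8
DUP      : 8 8
GT       : 0
PUSH 12  : 0 12
DIV      : 0
PUSH -38 : 0 -38
MUL      : 0
PUSH -7  : 0 -7
ADD      : -7
PUSH -7  : -7 -7
POP      : -7
LOAD 1   : -7 5
SWAP     : 5 -7
OVER     : 5 -7 5
PUSH -4  : 5 -7 5 -4
STORE 2  : 5 -7 5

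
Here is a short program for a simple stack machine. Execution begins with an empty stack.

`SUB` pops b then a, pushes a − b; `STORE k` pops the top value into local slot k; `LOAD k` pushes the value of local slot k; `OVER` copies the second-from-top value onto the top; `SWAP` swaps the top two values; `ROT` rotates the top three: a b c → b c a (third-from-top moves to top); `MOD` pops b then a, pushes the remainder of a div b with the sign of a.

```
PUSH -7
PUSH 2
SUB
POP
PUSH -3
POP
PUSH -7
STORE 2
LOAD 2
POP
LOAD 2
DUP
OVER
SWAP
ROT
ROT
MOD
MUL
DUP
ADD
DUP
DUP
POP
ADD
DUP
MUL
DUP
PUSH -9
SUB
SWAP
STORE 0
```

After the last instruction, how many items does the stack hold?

1

PUSH -7  -7
PUSH 2   -7 2
SUB      -9
POP      (empty)
PUSH -3  -3
POP      (empty)
PUSH -7  -7
STORE 2  (empty)
LOAD 2   -7
POP      (empty)
LOAD 2   -7
DUP      -7 -7
OVER     -7 -7 -7
SWAP     -7 -7 -7
ROT      -7 -7 -7
ROT      -7 -7 -7
MOD      -7 0
MUL      0
DUP      0 0
ADD      0
DUP      0 0
DUP      0 0 0
POP      0 0
ADD      0
DUP      0 0
MUL      0
DUP      0 0
PUSH -9  0 0 -9
SUB      0 9
SWAP     9 0
STORE 0  9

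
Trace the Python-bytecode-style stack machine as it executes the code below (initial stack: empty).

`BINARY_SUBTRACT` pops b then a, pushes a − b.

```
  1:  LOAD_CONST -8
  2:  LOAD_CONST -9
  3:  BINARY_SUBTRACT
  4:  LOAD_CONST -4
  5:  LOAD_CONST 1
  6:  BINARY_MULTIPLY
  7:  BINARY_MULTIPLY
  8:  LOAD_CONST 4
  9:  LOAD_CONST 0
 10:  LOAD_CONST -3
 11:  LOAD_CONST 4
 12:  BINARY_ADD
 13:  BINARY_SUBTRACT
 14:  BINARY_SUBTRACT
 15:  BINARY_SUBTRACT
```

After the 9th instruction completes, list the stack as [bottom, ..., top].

[-4, 4, 0]

LOAD_CONST -8    -8
LOAD_CONST -9    -8 -9
BINARY_SUBTRACT  1
LOAD_CONST -4    1 -4
LOAD_CONST 1     1 -4 1
BINARY_MULTIPLY  1 -4
BINARY_MULTIPLY  -4
LOAD_CONST 4     -4 4
LOAD_CONST 0     -4 4 0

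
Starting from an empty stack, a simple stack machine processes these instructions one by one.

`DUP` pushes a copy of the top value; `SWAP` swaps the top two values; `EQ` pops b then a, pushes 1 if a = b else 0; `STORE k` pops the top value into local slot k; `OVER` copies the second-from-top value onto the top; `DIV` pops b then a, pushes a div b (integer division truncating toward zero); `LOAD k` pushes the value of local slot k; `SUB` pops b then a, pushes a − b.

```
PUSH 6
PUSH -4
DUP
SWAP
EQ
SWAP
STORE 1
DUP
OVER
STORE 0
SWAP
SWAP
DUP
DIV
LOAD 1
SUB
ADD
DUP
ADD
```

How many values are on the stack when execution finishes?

1

PUSH 6   [6]
PUSH -4  [6, -4]
DUP      [6, -4, -4]
SWAP     [6, -4, -4]
EQ       [6, 1]
SWAP     [1, 6]
STORE 1  [1]
DUP      [1, 1]
OVER     [1, 1, 1]
STORE 0  [1, 1]
SWAP     [1, 1]
SWAP     [1, 1]
DUP      [1, 1, 1]
DIV      [1, 1]
LOAD 1   [1, 1, 6]
SUB      [1, -5]
ADD      [-4]
DUP      [-4, -4]
ADD      [-8]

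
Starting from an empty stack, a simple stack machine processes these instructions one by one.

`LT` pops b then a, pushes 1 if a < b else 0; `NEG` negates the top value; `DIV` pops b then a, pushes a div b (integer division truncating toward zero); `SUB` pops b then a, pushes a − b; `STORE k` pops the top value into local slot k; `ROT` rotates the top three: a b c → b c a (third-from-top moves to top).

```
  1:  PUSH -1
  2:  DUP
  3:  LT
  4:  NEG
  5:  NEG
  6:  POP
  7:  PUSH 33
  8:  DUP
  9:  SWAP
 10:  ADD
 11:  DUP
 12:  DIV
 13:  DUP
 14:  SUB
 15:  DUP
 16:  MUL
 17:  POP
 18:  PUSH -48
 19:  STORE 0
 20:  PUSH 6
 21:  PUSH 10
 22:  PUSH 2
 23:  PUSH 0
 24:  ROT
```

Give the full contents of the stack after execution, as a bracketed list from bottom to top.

[6, 2, 0, 10]

PUSH -1  -> [-1]
DUP      -> [-1, -1]
LT       -> [0]
NEG      -> [0]
NEG      -> [0]
POP      -> []
PUSH 33  -> [33]
DUP      -> [33, 33]
SWAP     -> [33, 33]
ADD      -> [66]
DUP      -> [66, 66]
DIV      -> [1]
DUP      -> [1, 1]
SUB      -> [0]
DUP      -> [0, 0]
MUL      -> [0]
POP      -> []
PUSH -48 -> [-48]
STORE 0  -> []
PUSH 6   -> [6]
PUSH 10  -> [6, 10]
PUSH 2   -> [6, 10, 2]
PUSH 0   -> [6, 10, 2, 0]
ROT      -> [6, 2, 0, 10]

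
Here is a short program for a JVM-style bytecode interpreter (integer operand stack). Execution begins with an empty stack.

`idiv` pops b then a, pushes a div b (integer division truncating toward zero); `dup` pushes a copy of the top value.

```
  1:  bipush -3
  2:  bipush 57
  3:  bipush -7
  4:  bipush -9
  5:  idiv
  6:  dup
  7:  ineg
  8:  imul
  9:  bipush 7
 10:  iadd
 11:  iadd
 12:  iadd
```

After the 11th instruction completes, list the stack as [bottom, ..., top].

bipush -3 : -3
bipush 57 : -3 57
bipush -7 : -3 57 -7
bipush -9 : -3 57 -7 -9
idiv      : -3 57 0
dup       : -3 57 0 0
ineg      : -3 57 0 0
imul      : -3 57 0
bipush 7  : -3 57 0 7
iadd      : -3 57 7
iadd      : -3 64

[-3, 64]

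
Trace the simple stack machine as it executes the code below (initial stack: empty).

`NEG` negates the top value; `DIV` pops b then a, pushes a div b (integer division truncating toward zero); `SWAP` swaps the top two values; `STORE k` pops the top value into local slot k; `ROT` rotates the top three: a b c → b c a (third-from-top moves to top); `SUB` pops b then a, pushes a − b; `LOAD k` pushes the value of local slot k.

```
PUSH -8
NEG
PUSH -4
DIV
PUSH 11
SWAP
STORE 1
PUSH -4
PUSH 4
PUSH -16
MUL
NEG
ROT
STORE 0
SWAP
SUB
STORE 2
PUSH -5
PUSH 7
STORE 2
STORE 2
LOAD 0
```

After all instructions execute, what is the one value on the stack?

PUSH -8   [-8]
NEG       [8]
PUSH -4   [8, -4]
DIV       [-2]
PUSH 11   [-2, 11]
SWAP      [11, -2]
STORE 1   [11]
PUSH -4   [11, -4]
PUSH 4    [11, -4, 4]
PUSH -16  [11, -4, 4, -16]
MUL       [11, -4, -64]
NEG       [11, -4, 64]
ROT       [-4, 64, 11]
STORE 0   [-4, 64]
SWAP      [64, -4]
SUB       [68]
STORE 2   []
PUSH -5   [-5]
PUSH 7    [-5, 7]
STORE 2   [-5]
STORE 2   []
LOAD 0    [11]

11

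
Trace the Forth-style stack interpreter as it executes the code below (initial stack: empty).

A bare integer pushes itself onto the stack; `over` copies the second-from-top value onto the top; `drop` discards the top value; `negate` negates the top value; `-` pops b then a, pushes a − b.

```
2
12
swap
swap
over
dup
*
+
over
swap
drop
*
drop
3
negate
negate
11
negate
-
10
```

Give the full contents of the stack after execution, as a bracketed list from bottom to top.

[14, 10]

2      : 2
12     : 2 12
swap   : 12 2
swap   : 2 12
over   : 2 12 2
dup    : 2 12 2 2
*      : 2 12 4
+      : 2 16
over   : 2 16 2
swap   : 2 2 16
drop   : 2 2
*      : 4
drop   : (empty)
3      : 3
negate : -3
negate : 3
11     : 3 11
negate : 3 -11
-      : 14
10     : 14 10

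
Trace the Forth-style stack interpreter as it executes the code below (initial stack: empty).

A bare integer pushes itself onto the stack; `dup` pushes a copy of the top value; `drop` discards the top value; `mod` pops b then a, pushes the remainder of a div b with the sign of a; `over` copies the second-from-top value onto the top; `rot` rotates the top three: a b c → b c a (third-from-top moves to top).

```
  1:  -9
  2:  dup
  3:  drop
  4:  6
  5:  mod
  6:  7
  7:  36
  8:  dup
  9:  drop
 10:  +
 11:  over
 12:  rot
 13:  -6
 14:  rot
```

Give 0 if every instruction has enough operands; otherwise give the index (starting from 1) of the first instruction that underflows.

-9   → [-9]
dup  → [-9, -9]
drop → [-9]
6    → [-9, 6]
mod  → [-3]
7    → [-3, 7]
36   → [-3, 7, 36]
dup  → [-3, 7, 36, 36]
drop → [-3, 7, 36]
+    → [-3, 43]
over → [-3, 43, -3]
rot  → [43, -3, -3]
-6   → [43, -3, -3, -6]
rot  → [43, -3, -6, -3]

0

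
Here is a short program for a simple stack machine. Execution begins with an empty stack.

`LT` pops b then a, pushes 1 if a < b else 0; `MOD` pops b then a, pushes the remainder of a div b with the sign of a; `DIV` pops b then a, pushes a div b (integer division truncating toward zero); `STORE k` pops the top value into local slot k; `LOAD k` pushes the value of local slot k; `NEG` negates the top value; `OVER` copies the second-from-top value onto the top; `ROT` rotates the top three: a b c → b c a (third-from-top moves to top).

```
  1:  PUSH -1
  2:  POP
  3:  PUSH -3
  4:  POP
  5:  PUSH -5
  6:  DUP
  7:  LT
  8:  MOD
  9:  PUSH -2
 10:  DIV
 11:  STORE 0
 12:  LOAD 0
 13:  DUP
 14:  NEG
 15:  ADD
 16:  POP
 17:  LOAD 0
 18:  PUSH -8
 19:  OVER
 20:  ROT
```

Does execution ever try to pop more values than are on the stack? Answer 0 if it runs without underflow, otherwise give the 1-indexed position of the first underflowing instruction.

PUSH -1  [-1]
POP      []
PUSH -3  [-3]
POP      []
PUSH -5  [-5]
DUP      [-5, -5]
LT       [0]
MOD  — needs 2 operands, stack has 1 → underflow

8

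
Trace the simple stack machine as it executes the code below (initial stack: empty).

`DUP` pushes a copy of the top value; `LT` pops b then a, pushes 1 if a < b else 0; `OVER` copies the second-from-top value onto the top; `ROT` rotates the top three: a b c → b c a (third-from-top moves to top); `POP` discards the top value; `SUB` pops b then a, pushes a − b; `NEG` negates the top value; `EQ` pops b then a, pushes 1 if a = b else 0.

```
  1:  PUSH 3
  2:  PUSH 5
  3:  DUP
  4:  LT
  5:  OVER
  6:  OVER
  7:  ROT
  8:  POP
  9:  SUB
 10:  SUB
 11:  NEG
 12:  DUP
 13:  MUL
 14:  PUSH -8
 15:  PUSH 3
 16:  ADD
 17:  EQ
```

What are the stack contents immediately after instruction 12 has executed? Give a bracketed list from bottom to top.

PUSH 3 → [3]
PUSH 5 → [3, 5]
DUP    → [3, 5, 5]
LT     → [3, 0]
OVER   → [3, 0, 3]
OVER   → [3, 0, 3, 0]
ROT    → [3, 3, 0, 0]
POP    → [3, 3, 0]
SUB    → [3, 3]
SUB    → [0]
NEG    → [0]
DUP    → [0, 0]

[0, 0]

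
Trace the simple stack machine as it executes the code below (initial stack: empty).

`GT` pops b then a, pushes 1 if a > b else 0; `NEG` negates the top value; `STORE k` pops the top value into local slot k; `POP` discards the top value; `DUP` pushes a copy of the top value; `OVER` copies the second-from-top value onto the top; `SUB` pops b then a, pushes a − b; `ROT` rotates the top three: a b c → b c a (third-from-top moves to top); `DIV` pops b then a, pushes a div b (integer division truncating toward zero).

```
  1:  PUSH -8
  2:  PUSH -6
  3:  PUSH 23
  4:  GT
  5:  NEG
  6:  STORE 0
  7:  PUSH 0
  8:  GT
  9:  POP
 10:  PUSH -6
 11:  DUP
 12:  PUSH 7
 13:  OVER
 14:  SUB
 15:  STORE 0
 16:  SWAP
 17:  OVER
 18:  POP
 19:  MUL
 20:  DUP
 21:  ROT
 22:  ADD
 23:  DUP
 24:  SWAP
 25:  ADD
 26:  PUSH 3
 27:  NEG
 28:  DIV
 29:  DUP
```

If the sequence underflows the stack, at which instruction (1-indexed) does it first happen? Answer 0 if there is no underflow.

PUSH -8  [-8]
PUSH -6  [-8, -6]
PUSH 23  [-8, -6, 23]
GT       [-8, 0]
NEG      [-8, 0]
STORE 0  [-8]
PUSH 0   [-8, 0]
GT       [0]
POP      []
PUSH -6  [-6]
DUP      [-6, -6]
PUSH 7   [-6, -6, 7]
OVER     [-6, -6, 7, -6]
SUB      [-6, -6, 13]
STORE 0  [-6, -6]
SWAP     [-6, -6]
OVER     [-6, -6, -6]
POP      [-6, -6]
MUL      [36]
DUP      [36, 36]
ROT  — needs 3 operands, stack has 2 → underflow

21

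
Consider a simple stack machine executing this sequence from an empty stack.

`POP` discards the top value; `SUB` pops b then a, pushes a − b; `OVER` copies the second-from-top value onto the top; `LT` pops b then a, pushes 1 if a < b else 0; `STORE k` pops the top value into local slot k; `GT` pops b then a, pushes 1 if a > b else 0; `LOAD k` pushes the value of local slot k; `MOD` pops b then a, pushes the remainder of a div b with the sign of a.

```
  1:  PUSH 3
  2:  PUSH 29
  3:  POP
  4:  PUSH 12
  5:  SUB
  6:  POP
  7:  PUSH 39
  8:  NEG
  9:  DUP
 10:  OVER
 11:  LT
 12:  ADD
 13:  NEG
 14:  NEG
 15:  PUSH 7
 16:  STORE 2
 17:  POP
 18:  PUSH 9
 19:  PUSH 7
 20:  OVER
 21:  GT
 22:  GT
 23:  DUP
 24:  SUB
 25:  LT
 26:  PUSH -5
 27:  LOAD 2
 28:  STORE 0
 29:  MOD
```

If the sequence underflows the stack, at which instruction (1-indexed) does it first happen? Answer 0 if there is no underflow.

25

PUSH 3   [3]
PUSH 29  [3, 29]
POP      [3]
PUSH 12  [3, 12]
SUB      [-9]
POP      []
PUSH 39  [39]
NEG      [-39]
DUP      [-39, -39]
OVER     [-39, -39, -39]
LT       [-39, 0]
ADD      [-39]
NEG      [39]
NEG      [-39]
PUSH 7   [-39, 7]
STORE 2  [-39]
POP      []
PUSH 9   [9]
PUSH 7   [9, 7]
OVER     [9, 7, 9]
GT       [9, 0]
GT       [1]
DUP      [1, 1]
SUB      [0]
LT  — needs 2 operands, stack has 1 → underflow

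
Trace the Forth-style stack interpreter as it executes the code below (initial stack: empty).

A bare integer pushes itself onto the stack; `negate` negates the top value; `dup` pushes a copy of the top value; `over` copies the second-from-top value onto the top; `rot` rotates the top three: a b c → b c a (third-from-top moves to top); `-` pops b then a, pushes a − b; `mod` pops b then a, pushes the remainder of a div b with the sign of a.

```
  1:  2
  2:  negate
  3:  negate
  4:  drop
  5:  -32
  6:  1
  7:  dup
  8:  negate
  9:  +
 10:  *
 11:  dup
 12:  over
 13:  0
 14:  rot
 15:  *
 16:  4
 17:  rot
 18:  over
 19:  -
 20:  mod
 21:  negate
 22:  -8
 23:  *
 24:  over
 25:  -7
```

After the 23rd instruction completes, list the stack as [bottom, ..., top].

[0, 0, 0]

2      -> [2]
negate -> [-2]
negate -> [2]
drop   -> []
-32    -> [-32]
1      -> [-32, 1]
dup    -> [-32, 1, 1]
negate -> [-32, 1, -1]
+      -> [-32, 0]
*      -> [0]
dup    -> [0, 0]
over   -> [0, 0, 0]
0      -> [0, 0, 0, 0]
rot    -> [0, 0, 0, 0]
*      -> [0, 0, 0]
4      -> [0, 0, 0, 4]
rot    -> [0, 0, 4, 0]
over   -> [0, 0, 4, 0, 4]
-      -> [0, 0, 4, -4]
mod    -> [0, 0, 0]
negate -> [0, 0, 0]
-8     -> [0, 0, 0, -8]
*      -> [0, 0, 0]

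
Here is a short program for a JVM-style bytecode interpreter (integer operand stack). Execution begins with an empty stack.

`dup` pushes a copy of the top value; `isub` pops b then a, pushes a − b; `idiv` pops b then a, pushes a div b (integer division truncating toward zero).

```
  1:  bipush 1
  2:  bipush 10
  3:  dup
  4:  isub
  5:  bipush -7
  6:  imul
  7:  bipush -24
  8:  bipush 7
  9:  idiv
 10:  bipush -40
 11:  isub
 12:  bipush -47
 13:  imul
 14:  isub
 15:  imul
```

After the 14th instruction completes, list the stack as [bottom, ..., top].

bipush 1   → 1
bipush 10  → 1 10
dup        → 1 10 10
isub       → 1 0
bipush -7  → 1 0 -7
imul       → 1 0
bipush -24 → 1 0 -24
bipush 7   → 1 0 -24 7
idiv       → 1 0 -3
bipush -40 → 1 0 -3 -40
isub       → 1 0 37
bipush -47 → 1 0 37 -47
imul       → 1 0 -1739
isub       → 1 1739

[1, 1739]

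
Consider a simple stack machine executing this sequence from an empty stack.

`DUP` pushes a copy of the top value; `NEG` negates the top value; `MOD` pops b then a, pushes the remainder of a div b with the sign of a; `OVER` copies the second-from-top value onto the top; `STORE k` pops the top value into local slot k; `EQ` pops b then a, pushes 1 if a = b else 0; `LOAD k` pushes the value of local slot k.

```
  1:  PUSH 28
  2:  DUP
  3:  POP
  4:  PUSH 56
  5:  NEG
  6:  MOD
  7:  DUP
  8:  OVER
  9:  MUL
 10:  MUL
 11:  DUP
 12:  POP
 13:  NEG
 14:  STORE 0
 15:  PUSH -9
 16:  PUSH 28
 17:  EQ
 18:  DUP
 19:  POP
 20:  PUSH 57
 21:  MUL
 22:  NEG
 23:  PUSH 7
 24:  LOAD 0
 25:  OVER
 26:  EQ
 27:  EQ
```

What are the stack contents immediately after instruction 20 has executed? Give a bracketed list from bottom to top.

PUSH 28 -> [28]
DUP     -> [28, 28]
POP     -> [28]
PUSH 56 -> [28, 56]
NEG     -> [28, -56]
MOD     -> [28]
DUP     -> [28, 28]
OVER    -> [28, 28, 28]
MUL     -> [28, 784]
MUL     -> [21952]
DUP     -> [21952, 21952]
POP     -> [21952]
NEG     -> [-21952]
STORE 0 -> []
PUSH -9 -> [-9]
PUSH 28 -> [-9, 28]
EQ      -> [0]
DUP     -> [0, 0]
POP     -> [0]
PUSH 57 -> [0, 57]

[0, 57]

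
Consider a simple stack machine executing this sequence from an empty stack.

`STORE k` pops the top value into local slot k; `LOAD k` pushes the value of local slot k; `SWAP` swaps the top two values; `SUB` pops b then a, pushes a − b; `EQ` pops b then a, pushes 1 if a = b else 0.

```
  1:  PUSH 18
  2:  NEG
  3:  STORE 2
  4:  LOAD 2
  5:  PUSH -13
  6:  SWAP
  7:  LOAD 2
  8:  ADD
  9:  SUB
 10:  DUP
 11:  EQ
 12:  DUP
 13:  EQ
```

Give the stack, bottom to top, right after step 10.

[23, 23]

PUSH 18  → [18]
NEG      → [-18]
STORE 2  → []
LOAD 2   → [-18]
PUSH -13 → [-18, -13]
SWAP     → [-13, -18]
LOAD 2   → [-13, -18, -18]
ADD      → [-13, -36]
SUB      → [23]
DUP      → [23, 23]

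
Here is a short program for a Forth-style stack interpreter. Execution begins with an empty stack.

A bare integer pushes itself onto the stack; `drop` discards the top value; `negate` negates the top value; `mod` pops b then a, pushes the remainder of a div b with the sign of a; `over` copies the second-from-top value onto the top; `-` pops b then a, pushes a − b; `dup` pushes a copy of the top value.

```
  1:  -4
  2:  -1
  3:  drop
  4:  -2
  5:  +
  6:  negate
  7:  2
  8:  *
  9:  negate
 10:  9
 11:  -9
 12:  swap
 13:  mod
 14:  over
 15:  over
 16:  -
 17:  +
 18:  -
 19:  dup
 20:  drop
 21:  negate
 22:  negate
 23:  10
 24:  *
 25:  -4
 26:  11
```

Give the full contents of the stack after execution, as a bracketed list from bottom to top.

[0, -4, 11]

-4     → [-4]
-1     → [-4, -1]
drop   → [-4]
-2     → [-4, -2]
+      → [-6]
negate → [6]
2      → [6, 2]
*      → [12]
negate → [-12]
9      → [-12, 9]
-9     → [-12, 9, -9]
swap   → [-12, -9, 9]
mod    → [-12, 0]
over   → [-12, 0, -12]
over   → [-12, 0, -12, 0]
-      → [-12, 0, -12]
+      → [-12, -12]
-      → [0]
dup    → [0, 0]
drop   → [0]
negate → [0]
negate → [0]
10     → [0, 10]
*      → [0]
-4     → [0, -4]
11     → [0, -4, 11]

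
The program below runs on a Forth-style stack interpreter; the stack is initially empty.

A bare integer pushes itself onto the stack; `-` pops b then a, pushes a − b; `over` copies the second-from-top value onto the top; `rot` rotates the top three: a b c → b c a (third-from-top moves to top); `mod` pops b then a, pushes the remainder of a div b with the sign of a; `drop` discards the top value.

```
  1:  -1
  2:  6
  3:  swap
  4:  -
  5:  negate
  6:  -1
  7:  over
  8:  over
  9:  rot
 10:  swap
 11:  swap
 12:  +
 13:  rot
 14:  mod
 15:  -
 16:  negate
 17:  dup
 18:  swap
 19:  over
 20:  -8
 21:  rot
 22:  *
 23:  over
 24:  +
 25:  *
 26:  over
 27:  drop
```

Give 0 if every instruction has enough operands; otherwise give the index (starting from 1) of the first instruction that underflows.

-1     → -1
6      → -1 6
swap   → 6 -1
-      → 7
negate → -7
-1     → -7 -1
over   → -7 -1 -7
over   → -7 -1 -7 -1
rot    → -7 -7 -1 -1
swap   → -7 -7 -1 -1
swap   → -7 -7 -1 -1
+      → -7 -7 -2
rot    → -7 -2 -7
mod    → -7 -2
-      → -5
negate → 5
dup    → 5 5
swap   → 5 5
over   → 5 5 5
-8     → 5 5 5 -8
rot    → 5 5 -8 5
*      → 5 5 -40
over   → 5 5 -40 5
+      → 5 5 -35
*      → 5 -175
over   → 5 -175 5
drop   → 5 -175

0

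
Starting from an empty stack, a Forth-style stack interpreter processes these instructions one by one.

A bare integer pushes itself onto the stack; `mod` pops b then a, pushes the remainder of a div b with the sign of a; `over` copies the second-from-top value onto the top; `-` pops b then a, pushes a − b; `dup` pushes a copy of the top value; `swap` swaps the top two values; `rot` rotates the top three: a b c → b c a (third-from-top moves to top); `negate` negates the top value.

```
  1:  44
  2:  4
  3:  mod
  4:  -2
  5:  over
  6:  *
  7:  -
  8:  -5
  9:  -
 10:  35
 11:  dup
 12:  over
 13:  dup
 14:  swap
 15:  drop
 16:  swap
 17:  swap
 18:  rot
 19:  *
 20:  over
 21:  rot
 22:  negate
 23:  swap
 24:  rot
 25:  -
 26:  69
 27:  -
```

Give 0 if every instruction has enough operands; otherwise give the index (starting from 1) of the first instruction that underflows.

44      [44]
4       [44, 4]
mod     [0]
-2      [0, -2]
over    [0, -2, 0]
*       [0, 0]
-       [0]
-5      [0, -5]
-       [5]
35      [5, 35]
dup     [5, 35, 35]
over    [5, 35, 35, 35]
dup     [5, 35, 35, 35, 35]
swap    [5, 35, 35, 35, 35]
drop    [5, 35, 35, 35]
swap    [5, 35, 35, 35]
swap    [5, 35, 35, 35]
rot     [5, 35, 35, 35]
*       [5, 35, 1225]
over    [5, 35, 1225, 35]
rot     [5, 1225, 35, 35]
negate  [5, 1225, 35, -35]
swap    [5, 1225, -35, 35]
rot     [5, -35, 35, 1225]
-       [5, -35, -1190]
69      [5, -35, -1190, 69]
-       [5, -35, -1259]

0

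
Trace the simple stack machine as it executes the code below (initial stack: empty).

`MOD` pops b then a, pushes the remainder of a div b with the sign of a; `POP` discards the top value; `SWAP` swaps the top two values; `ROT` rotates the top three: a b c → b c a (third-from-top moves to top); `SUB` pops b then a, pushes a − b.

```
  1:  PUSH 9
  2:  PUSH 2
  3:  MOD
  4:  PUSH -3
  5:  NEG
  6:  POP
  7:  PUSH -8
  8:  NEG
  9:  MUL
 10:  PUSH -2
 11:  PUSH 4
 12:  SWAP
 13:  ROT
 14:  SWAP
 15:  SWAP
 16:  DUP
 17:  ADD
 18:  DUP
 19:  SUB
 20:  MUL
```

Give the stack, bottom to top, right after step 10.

[8, -2]

PUSH 9  : [9]
PUSH 2  : [9, 2]
MOD     : [1]
PUSH -3 : [1, -3]
NEG     : [1, 3]
POP     : [1]
PUSH -8 : [1, -8]
NEG     : [1, 8]
MUL     : [8]
PUSH -2 : [8, -2]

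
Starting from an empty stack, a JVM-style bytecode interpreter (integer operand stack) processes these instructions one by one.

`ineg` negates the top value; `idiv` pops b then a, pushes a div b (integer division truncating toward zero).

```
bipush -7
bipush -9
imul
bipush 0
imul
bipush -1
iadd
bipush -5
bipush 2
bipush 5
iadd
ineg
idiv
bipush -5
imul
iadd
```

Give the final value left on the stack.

-1

bipush -7  -7
bipush -9  -7 -9
imul       63
bipush 0   63 0
imul       0
bipush -1  0 -1
iadd       -1
bipush -5  -1 -5
bipush 2   -1 -5 2
bipush 5   -1 -5 2 5
iadd       -1 -5 7
ineg       -1 -5 -7
idiv       -1 0
bipush -5  -1 0 -5
imul       -1 0
iadd       -1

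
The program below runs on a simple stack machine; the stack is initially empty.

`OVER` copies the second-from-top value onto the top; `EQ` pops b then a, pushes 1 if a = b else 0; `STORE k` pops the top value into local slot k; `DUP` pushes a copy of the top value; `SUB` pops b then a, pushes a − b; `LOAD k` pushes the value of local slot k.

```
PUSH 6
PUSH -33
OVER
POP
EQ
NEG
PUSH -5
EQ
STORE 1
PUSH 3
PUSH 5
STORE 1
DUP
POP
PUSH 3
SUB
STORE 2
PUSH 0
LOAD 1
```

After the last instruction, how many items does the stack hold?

2

PUSH 6    [6]
PUSH -33  [6, -33]
OVER      [6, -33, 6]
POP       [6, -33]
EQ        [0]
NEG       [0]
PUSH -5   [0, -5]
EQ        [0]
STORE 1   []
PUSH 3    [3]
PUSH 5    [3, 5]
STORE 1   [3]
DUP       [3, 3]
POP       [3]
PUSH 3    [3, 3]
SUB       [0]
STORE 2   []
PUSH 0    [0]
LOAD 1    [0, 5]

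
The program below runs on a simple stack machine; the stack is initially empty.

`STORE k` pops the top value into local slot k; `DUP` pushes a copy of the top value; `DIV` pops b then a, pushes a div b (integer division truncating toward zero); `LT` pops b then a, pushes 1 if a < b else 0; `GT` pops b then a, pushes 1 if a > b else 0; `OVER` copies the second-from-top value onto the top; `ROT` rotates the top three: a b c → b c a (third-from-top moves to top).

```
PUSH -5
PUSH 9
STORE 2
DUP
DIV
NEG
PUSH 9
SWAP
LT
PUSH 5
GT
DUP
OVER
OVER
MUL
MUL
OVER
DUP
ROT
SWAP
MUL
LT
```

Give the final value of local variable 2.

PUSH -5 → [-5]
PUSH 9  → [-5, 9]
STORE 2 → [-5]
DUP     → [-5, -5]
DIV     → [1]
NEG     → [-1]
PUSH 9  → [-1, 9]
SWAP    → [9, -1]
LT      → [0]
PUSH 5  → [0, 5]
GT      → [0]
DUP     → [0, 0]
OVER    → [0, 0, 0]
OVER    → [0, 0, 0, 0]
MUL     → [0, 0, 0]
MUL     → [0, 0]
OVER    → [0, 0, 0]
DUP     → [0, 0, 0, 0]
ROT     → [0, 0, 0, 0]
SWAP    → [0, 0, 0, 0]
MUL     → [0, 0, 0]
LT      → [0, 0]

9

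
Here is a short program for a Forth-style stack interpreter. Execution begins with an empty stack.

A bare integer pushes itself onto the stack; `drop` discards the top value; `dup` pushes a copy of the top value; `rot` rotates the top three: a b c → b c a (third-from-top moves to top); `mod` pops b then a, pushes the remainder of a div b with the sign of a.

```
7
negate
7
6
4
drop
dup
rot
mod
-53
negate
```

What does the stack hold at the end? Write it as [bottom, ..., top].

[-7, 6, 6, 53]

7       7
negate  -7
7       -7 7
6       -7 7 6
4       -7 7 6 4
drop    -7 7 6
dup     -7 7 6 6
rot     -7 6 6 7
mod     -7 6 6
-53     -7 6 6 -53
negate  -7 6 6 53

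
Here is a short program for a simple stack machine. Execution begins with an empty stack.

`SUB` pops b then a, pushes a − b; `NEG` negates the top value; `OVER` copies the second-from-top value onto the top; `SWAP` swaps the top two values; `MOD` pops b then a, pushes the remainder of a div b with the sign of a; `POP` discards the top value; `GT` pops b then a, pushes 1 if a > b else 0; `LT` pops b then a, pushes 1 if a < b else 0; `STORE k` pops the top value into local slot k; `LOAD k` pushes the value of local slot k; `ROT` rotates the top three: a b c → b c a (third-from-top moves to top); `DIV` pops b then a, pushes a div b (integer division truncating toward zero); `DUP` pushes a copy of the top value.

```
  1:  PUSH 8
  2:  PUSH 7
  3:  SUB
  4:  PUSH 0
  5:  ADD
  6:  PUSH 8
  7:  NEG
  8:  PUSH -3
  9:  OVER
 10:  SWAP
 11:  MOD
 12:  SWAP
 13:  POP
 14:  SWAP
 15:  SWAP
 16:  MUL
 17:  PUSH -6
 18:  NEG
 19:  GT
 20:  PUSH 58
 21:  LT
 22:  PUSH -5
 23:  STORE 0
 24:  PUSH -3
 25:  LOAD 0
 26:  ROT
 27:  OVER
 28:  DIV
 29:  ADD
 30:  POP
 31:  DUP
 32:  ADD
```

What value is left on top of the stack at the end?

PUSH 8  → 8
PUSH 7  → 8 7
SUB     → 1
PUSH 0  → 1 0
ADD     → 1
PUSH 8  → 1 8
NEG     → 1 -8
PUSH -3 → 1 -8 -3
OVER    → 1 -8 -3 -8
SWAP    → 1 -8 -8 -3
MOD     → 1 -8 -2
SWAP    → 1 -2 -8
POP     → 1 -2
SWAP    → -2 1
SWAP    → 1 -2
MUL     → -2
PUSH -6 → -2 -6
NEG     → -2 6
GT      → 0
PUSH 58 → 0 58
LT      → 1
PUSH -5 → 1 -5
STORE 0 → 1
PUSH -3 → 1 -3
LOAD 0  → 1 -3 -5
ROT     → -3 -5 1
OVER    → -3 -5 1 -5
DIV     → -3 -5 0
ADD     → -3 -5
POP     → -3
DUP     → -3 -3
ADD     → -6

-6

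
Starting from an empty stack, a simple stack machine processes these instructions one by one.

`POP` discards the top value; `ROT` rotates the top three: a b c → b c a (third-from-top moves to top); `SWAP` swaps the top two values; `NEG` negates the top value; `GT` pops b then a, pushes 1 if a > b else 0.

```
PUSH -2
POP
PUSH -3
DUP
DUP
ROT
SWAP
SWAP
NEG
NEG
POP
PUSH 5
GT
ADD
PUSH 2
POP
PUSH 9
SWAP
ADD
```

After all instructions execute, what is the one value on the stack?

PUSH -2 → -2
POP     → (empty)
PUSH -3 → -3
DUP     → -3 -3
DUP     → -3 -3 -3
ROT     → -3 -3 -3
SWAP    → -3 -3 -3
SWAP    → -3 -3 -3
NEG     → -3 -3 3
NEG     → -3 -3 -3
POP     → -3 -3
PUSH 5  → -3 -3 5
GT      → -3 0
ADD     → -3
PUSH 2  → -3 2
POP     → -3
PUSH 9  → -3 9
SWAP    → 9 -3
ADD     → 6

6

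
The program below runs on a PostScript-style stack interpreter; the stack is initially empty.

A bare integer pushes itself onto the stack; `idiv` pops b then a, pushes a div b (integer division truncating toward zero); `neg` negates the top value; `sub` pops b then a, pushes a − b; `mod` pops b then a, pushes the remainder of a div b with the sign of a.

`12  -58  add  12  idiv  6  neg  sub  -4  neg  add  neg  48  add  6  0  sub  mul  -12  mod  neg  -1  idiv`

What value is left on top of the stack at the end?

6

12    [12]
-58   [12, -58]
add   [-46]
12    [-46, 12]
idiv  [-3]
6     [-3, 6]
neg   [-3, -6]
sub   [3]
-4    [3, -4]
neg   [3, 4]
add   [7]
neg   [-7]
48    [-7, 48]
add   [41]
6     [41, 6]
0     [41, 6, 0]
sub   [41, 6]
mul   [246]
-12   [246, -12]
mod   [6]
neg   [-6]
-1    [-6, -1]
idiv  [6]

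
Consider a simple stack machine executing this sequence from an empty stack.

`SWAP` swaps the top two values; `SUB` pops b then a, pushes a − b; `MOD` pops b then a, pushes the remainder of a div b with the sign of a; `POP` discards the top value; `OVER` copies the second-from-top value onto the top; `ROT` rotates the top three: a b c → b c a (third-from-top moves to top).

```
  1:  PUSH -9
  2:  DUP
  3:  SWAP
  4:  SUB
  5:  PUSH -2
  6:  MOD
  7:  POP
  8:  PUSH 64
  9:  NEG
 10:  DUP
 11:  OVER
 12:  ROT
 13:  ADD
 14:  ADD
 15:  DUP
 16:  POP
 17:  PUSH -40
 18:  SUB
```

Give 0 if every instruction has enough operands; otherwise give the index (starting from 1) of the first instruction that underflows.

PUSH -9  : [-9]
DUP      : [-9, -9]
SWAP     : [-9, -9]
SUB      : [0]
PUSH -2  : [0, -2]
MOD      : [0]
POP      : []
PUSH 64  : [64]
NEG      : [-64]
DUP      : [-64, -64]
OVER     : [-64, -64, -64]
ROT      : [-64, -64, -64]
ADD      : [-64, -128]
ADD      : [-192]
DUP      : [-192, -192]
POP      : [-192]
PUSH -40 : [-192, -40]
SUB      : [-152]

0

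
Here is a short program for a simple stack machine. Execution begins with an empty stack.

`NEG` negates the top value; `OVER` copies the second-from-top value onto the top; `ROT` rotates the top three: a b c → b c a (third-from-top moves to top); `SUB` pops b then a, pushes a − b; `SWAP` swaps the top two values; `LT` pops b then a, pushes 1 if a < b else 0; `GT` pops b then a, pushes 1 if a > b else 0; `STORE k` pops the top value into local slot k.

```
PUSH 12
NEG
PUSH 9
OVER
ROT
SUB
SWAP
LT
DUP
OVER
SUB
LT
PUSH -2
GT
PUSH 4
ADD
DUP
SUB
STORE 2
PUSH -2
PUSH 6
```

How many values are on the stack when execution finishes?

PUSH 12  [12]
NEG      [-12]
PUSH 9   [-12, 9]
OVER     [-12, 9, -12]
ROT      [9, -12, -12]
SUB      [9, 0]
SWAP     [0, 9]
LT       [1]
DUP      [1, 1]
OVER     [1, 1, 1]
SUB      [1, 0]
LT       [0]
PUSH -2  [0, -2]
GT       [1]
PUSH 4   [1, 4]
ADD      [5]
DUP      [5, 5]
SUB      [0]
STORE 2  []
PUSH -2  [-2]
PUSH 6   [-2, 6]

2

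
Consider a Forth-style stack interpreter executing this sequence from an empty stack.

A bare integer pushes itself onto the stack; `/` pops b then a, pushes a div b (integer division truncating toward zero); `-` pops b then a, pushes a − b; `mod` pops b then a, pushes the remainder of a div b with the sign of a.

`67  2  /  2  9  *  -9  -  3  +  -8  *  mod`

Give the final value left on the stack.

67  -> 67
2   -> 67 2
/   -> 33
2   -> 33 2
9   -> 33 2 9
*   -> 33 18
-9  -> 33 18 -9
-   -> 33 27
3   -> 33 27 3
+   -> 33 30
-8  -> 33 30 -8
*   -> 33 -240
mod -> 33

33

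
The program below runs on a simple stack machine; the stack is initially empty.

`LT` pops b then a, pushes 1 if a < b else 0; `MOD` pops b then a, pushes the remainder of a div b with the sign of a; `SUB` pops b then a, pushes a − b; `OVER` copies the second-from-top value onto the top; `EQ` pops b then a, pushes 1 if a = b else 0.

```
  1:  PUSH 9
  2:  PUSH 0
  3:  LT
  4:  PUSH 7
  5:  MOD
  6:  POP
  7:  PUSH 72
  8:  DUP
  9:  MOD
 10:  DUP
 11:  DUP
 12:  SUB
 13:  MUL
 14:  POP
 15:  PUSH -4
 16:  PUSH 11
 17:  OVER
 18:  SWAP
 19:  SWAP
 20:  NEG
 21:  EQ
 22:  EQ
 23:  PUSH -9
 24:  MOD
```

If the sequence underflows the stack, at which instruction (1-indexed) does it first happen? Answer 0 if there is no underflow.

PUSH 9  → [9]
PUSH 0  → [9, 0]
LT      → [0]
PUSH 7  → [0, 7]
MOD     → [0]
POP     → []
PUSH 72 → [72]
DUP     → [72, 72]
MOD     → [0]
DUP     → [0, 0]
DUP     → [0, 0, 0]
SUB     → [0, 0]
MUL     → [0]
POP     → []
PUSH -4 → [-4]
PUSH 11 → [-4, 11]
OVER    → [-4, 11, -4]
SWAP    → [-4, -4, 11]
SWAP    → [-4, 11, -4]
NEG     → [-4, 11, 4]
EQ      → [-4, 0]
EQ      → [0]
PUSH -9 → [0, -9]
MOD     → [0]

0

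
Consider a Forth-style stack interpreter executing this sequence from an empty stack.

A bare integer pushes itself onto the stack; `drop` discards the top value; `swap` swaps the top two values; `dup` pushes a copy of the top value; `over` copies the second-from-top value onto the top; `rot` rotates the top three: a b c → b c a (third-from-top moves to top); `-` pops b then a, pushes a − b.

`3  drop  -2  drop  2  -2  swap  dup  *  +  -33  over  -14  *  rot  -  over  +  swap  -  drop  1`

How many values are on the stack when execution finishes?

3    -> [3]
drop -> []
-2   -> [-2]
drop -> []
2    -> [2]
-2   -> [2, -2]
swap -> [-2, 2]
dup  -> [-2, 2, 2]
*    -> [-2, 4]
+    -> [2]
-33  -> [2, -33]
over -> [2, -33, 2]
-14  -> [2, -33, 2, -14]
*    -> [2, -33, -28]
rot  -> [-33, -28, 2]
-    -> [-33, -30]
over -> [-33, -30, -33]
+    -> [-33, -63]
swap -> [-63, -33]
-    -> [-30]
drop -> []
1    -> [1]

1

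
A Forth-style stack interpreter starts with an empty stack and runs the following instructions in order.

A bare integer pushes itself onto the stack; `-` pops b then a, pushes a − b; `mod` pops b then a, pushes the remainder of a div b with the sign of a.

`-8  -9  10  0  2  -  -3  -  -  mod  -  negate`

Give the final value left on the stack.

8

-8     → -8
-9     → -8 -9
10     → -8 -9 10
0      → -8 -9 10 0
2      → -8 -9 10 0 2
-      → -8 -9 10 -2
-3     → -8 -9 10 -2 -3
-      → -8 -9 10 1
-      → -8 -9 9
mod    → -8 0
-      → -8
negate → 8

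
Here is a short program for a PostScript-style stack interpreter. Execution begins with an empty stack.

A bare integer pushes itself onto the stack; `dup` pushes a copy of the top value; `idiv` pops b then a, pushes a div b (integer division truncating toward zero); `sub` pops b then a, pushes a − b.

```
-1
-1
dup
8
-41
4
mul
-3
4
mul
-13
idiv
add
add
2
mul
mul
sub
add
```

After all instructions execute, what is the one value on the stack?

-314

-1   -> -1
-1   -> -1 -1
dup  -> -1 -1 -1
8    -> -1 -1 -1 8
-41  -> -1 -1 -1 8 -41
4    -> -1 -1 -1 8 -41 4
mul  -> -1 -1 -1 8 -164
-3   -> -1 -1 -1 8 -164 -3
4    -> -1 -1 -1 8 -164 -3 4
mul  -> -1 -1 -1 8 -164 -12
-13  -> -1 -1 -1 8 -164 -12 -13
idiv -> -1 -1 -1 8 -164 0
add  -> -1 -1 -1 8 -164
add  -> -1 -1 -1 -156
2    -> -1 -1 -1 -156 2
mul  -> -1 -1 -1 -312
mul  -> -1 -1 312
sub  -> -1 -313
add  -> -314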